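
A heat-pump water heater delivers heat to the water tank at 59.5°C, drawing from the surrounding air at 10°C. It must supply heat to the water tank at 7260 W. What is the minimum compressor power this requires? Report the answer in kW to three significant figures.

1.08 kW

In absolute terms T_C = 283.15 K and T_H = 332.65 K, so ΔT = 49.50 K.
COP_Carnot = T_H/ΔT = 332.65/49.50 = 6.720.
Ẇ_min = Q̇/COP_Carnot = 7260/6.720 = 1080 W = 1.080 kW.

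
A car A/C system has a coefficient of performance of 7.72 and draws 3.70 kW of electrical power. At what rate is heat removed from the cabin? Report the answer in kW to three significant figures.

28.6 kW

Q̇_C = COP × Ẇ = 7.72 × 3.700 = 28.56 kW.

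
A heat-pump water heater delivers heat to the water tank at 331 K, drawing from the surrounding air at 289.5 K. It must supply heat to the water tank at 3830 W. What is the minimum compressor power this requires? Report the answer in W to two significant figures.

480 W

The reservoir spacing is ΔT = 331 − 289.5 = 41.50 K.
COP_Carnot = T_H/ΔT = 331.00/41.50 = 7.976.
Ẇ_min = Q̇/COP_Carnot = 3830/7.976 = 480.2 W.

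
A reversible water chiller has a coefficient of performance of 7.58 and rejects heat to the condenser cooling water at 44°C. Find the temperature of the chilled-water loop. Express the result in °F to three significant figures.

44.7 °F

For a Carnot refrigerator COP_R = T_C/(T_H − T_C), so T_C = COP·T_H/(1 + COP).
With T_H = 317.15 K, T_C = 7.58 × 317.15/8.580 = 280.19 K.
Converting, 280.19 K = 44.67°F.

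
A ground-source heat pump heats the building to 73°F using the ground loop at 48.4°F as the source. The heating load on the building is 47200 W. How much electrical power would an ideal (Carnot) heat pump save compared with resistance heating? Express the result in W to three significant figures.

In absolute terms T_C = 282.26 K and T_H = 295.93 K, so ΔT = 13.67 K.
COP_Carnot = T_H/ΔT = 295.93/13.67 = 21.65.
Resistance heating needs Ẇ_res = Q̇_H = 47200 W; the reversible heat pump needs only Ẇ_hp = Q̇_H/COP = 2180 W.
Saving = 47200 − 2180 = 45020 W.

45000 W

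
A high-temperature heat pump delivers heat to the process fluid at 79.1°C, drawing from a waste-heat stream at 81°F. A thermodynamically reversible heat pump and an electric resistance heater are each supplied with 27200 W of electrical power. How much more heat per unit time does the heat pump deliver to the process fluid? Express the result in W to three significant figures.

157000 W

In absolute terms T_C = 300.37 K and T_H = 352.25 K, so ΔT = 51.88 K.
COP_Carnot = T_H/ΔT = 352.25/51.88 = 6.790.
The heat pump delivers Q̇_H = COP × Ẇ = 184700 W; the resistance heater delivers Ẇ = 27200 W.
Extra = (COP − 1)·Ẇ = 157500 W.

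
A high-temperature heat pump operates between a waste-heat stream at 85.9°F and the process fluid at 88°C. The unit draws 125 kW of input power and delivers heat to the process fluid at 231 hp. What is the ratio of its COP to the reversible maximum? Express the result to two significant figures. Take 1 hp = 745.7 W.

0.22

Converting, Q̇_H = 231.0 hp = 172.3 kW, so COP_actual = Q̇_H/Ẇ = 172.3/125.0 = 1.378.
In absolute terms T_C = 303.09 K and T_H = 361.15 K, so ΔT = 58.06 K.
COP_Carnot = T_H/ΔT = 361.15/58.06 = 6.221.
η_II = COP_actual/COP_Carnot = 1.378/6.221 = 0.2215.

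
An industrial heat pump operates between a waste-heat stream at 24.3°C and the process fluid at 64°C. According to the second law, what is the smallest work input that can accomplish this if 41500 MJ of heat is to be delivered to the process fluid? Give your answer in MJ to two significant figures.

4900 MJ

In absolute terms T_C = 297.45 K and T_H = 337.15 K, so ΔT = 39.70 K.
The reversible limit is COP_HP = T_H/ΔT = 8.492, so W_min = Q_H/COP = Q_H·ΔT/T_H.
W_min = 41500 × 39.70/337.15 = 4887 MJ.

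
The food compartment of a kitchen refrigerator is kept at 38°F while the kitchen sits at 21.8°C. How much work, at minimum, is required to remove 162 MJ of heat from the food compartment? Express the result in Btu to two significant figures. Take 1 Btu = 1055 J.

In absolute terms T_C = 276.48 K and T_H = 294.95 K, so ΔT = 18.47 K.
The reversible limit is COP_R = T_C/ΔT = 14.97, so W_min = Q_C/COP = Q_C·ΔT/T_C.
W_min = 162.0 × 18.47/276.48 = 10.82 MJ = 10260 Btu.

10000 Btu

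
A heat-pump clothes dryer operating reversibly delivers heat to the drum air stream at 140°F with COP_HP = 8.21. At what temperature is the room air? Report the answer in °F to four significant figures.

66.96 °F

COP_HP = T_H/(T_H − T_C) gives T_H − T_C = T_H/COP.
With T_H = 333.15 K, T_C = 333.15 × (1 − 1/8.21) = 292.57 K.
Converting, 292.57 K = 66.96°F.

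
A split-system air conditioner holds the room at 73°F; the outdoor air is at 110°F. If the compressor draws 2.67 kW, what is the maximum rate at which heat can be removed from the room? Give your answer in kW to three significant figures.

In absolute terms T_C = 295.93 K and T_H = 316.48 K, so ΔT = 20.56 K.
COP_Carnot = T_C/ΔT = 295.93/20.56 = 14.40.
Q̇_max = COP_Carnot × Ẇ = 14.40 × 2.670 kW = 38.44 kW.

38.4 kW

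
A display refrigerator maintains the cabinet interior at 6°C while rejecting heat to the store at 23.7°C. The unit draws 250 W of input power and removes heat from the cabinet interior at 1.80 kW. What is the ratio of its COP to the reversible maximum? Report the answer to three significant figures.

Converting, Q̇_C = 1.800 kW = 1800 W, so COP_actual = Q̇_C/Ẇ = 1800/250.0 = 7.200.
In absolute terms T_C = 279.15 K and T_H = 296.85 K, so ΔT = 17.70 K.
COP_Carnot = T_C/ΔT = 279.15/17.70 = 15.77.
η_II = COP_actual/COP_Carnot = 7.200/15.77 = 0.4565.

0.457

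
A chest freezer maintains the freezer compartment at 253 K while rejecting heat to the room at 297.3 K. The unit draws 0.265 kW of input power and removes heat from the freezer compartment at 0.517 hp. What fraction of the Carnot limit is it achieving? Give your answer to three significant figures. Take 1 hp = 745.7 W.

0.255

Converting, Q̇_C = 0.5170 hp = 0.3855 kW, so COP_actual = Q̇_C/Ẇ = 0.3855/0.2650 = 1.455.
The reservoir spacing is ΔT = 297.3 − 253 = 44.30 K.
COP_Carnot = T_C/ΔT = 253.00/44.30 = 5.711.
η_II = COP_actual/COP_Carnot = 1.455/5.711 = 0.2547.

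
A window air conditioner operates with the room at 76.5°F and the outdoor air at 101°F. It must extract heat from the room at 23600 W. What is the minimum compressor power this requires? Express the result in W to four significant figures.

In absolute terms T_C = 297.87 K and T_H = 311.48 K, so ΔT = 13.61 K.
COP_Carnot = T_C/ΔT = 297.87/13.61 = 21.88.
Ẇ_min = Q̇/COP_Carnot = 23600/21.88 = 1078 W.

1078 W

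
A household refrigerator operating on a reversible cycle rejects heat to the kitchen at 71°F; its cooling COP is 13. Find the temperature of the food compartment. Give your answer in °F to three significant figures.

33.1 °F

For a Carnot refrigerator COP_R = T_C/(T_H − T_C), so T_C = COP·T_H/(1 + COP).
With T_H = 294.82 K, T_C = 13 × 294.82/14.00 = 273.76 K.
Converting, 273.76 K = 33.10°F.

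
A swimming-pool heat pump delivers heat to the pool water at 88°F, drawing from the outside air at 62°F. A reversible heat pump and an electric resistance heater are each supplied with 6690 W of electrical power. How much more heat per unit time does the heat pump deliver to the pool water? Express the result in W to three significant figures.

In absolute terms T_C = 289.82 K and T_H = 304.26 K, so ΔT = 14.44 K.
COP_Carnot = T_H/ΔT = 304.26/14.44 = 21.06.
The heat pump delivers Q̇_H = COP × Ẇ = 140900 W; the resistance heater delivers Ẇ = 6690 W.
Extra = (COP − 1)·Ẇ = 134200 W.

134000 W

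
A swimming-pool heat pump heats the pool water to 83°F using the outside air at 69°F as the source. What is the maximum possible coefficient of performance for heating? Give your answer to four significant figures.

In absolute terms T_C = 293.71 K and T_H = 301.48 K, so ΔT = 7.778 K.
For a reversible cycle, COP_Carnot = T_H/ΔT = 301.48/7.778 = 38.76.

38.76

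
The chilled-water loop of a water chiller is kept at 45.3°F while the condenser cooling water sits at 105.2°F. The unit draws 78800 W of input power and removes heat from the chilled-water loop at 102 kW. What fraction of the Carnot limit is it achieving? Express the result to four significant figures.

0.1535

Converting, Q̇_C = 102.0 kW = 102000 W, so COP_actual = Q̇_C/Ẇ = 102000/78800 = 1.294.
In absolute terms T_C = 280.54 K and T_H = 313.82 K, so ΔT = 33.28 K.
COP_Carnot = T_C/ΔT = 280.54/33.28 = 8.430.
η_II = COP_actual/COP_Carnot = 1.294/8.430 = 0.1535.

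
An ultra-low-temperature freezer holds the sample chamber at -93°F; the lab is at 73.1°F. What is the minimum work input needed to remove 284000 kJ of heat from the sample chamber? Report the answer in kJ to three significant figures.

In absolute terms T_C = 203.71 K and T_H = 295.98 K, so ΔT = 92.28 K.
The reversible limit is COP_R = T_C/ΔT = 2.208, so W_min = Q_C/COP = Q_C·ΔT/T_C.
W_min = 284000 × 92.28/203.71 = 128700 kJ.

129000 kJ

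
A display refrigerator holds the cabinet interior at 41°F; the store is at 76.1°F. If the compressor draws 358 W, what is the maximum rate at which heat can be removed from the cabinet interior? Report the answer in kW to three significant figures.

In absolute terms T_C = 278.15 K and T_H = 297.65 K, so ΔT = 19.50 K.
COP_Carnot = T_C/ΔT = 278.15/19.50 = 14.26.
Q̇_max = COP_Carnot × Ẇ = 14.26 × 358.0 W = 5107 W = 5.107 kW.

5.11 kW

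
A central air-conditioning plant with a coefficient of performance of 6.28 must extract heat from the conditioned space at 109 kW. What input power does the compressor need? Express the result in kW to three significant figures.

17.4 kW

Ẇ = Q̇_C/COP = 109.0/6.28 = 17.36 kW.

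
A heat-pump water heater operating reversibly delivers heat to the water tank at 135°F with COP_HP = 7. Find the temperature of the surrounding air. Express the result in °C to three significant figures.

10.0 °C

COP_HP = T_H/(T_H − T_C) gives T_H − T_C = T_H/COP.
With T_H = 330.37 K, T_C = 330.37 × (1 − 1/7) = 283.18 K.
Converting, 283.18 K = 10.03°C.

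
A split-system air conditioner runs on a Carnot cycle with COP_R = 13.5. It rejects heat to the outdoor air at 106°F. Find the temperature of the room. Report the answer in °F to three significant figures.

67.0 °F

For a Carnot refrigerator COP_R = T_C/(T_H − T_C), so T_C = COP·T_H/(1 + COP).
With T_H = 314.26 K, T_C = 13.5 × 314.26/14.50 = 292.59 K.
Converting, 292.59 K = 66.99°F.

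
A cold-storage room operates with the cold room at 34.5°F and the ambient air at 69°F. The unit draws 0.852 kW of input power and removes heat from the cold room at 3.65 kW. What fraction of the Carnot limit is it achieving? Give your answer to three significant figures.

0.299

COP_actual = Q̇_C/Ẇ = 3.650/0.8520 = 4.284.
In absolute terms T_C = 274.54 K and T_H = 293.71 K, so ΔT = 19.17 K.
COP_Carnot = T_C/ΔT = 274.54/19.17 = 14.32.
η_II = COP_actual/COP_Carnot = 4.284/14.32 = 0.2991.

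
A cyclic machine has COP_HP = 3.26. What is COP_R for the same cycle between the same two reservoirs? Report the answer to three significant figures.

2.26

Since Q_H = Q_C + W for any cycle, COP_R = Q_C/W = Q_H/W − 1.
COP_R = 3.26 − 1 = 2.26.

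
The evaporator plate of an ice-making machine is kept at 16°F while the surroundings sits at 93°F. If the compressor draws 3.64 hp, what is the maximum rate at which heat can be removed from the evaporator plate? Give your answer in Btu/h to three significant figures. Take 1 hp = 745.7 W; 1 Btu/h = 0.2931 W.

In absolute terms T_C = 264.26 K and T_H = 307.04 K, so ΔT = 42.78 K.
COP_Carnot = T_C/ΔT = 264.26/42.78 = 6.178.
Q̇_max = COP_Carnot × Ẇ = 6.178 × 3.640 hp = 22.49 hp = 57210 Btu/h.

57200 Btu/h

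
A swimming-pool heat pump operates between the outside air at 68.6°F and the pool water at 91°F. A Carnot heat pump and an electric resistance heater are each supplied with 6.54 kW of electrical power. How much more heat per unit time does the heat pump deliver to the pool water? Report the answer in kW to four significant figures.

154.2 kW

In absolute terms T_C = 293.48 K and T_H = 305.93 K, so ΔT = 12.44 K.
COP_Carnot = T_H/ΔT = 305.93/12.44 = 24.58.
The heat pump delivers Q̇_H = COP × Ẇ = 160.8 kW; the resistance heater delivers Ẇ = 6.540 kW.
Extra = (COP − 1)·Ẇ = 154.2 kW.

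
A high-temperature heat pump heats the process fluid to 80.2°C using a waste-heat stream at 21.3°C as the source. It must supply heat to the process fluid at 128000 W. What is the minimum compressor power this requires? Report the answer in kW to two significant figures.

In absolute terms T_C = 294.45 K and T_H = 353.35 K, so ΔT = 58.90 K.
COP_Carnot = T_H/ΔT = 353.35/58.90 = 5.999.
Ẇ_min = Q̇/COP_Carnot = 128000/5.999 = 21340 W = 21.34 kW.

21 kW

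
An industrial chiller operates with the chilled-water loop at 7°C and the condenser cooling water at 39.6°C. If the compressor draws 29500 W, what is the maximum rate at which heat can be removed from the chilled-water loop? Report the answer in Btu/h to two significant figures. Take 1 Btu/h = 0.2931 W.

In absolute terms T_C = 280.15 K and T_H = 312.75 K, so ΔT = 32.60 K.
COP_Carnot = T_C/ΔT = 280.15/32.60 = 8.594.
Q̇_max = COP_Carnot × Ẇ = 8.594 × 29500 W = 253500 W = 864900 Btu/h.

860000 Btu/h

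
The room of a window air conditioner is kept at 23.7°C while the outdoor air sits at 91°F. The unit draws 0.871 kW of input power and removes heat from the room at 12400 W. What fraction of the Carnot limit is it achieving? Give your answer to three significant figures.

0.435

Converting, Q̇_C = 12400 W = 12.40 kW, so COP_actual = Q̇_C/Ẇ = 12.40/0.8710 = 14.24.
In absolute terms T_C = 296.85 K and T_H = 305.93 K, so ΔT = 9.078 K.
COP_Carnot = T_C/ΔT = 296.85/9.078 = 32.70.
η_II = COP_actual/COP_Carnot = 14.24/32.70 = 0.4354.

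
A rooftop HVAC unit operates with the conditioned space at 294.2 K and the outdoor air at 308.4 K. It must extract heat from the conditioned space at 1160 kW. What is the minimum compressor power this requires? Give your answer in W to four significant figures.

55990 W

The reservoir spacing is ΔT = 308.4 − 294.2 = 14.20 K.
COP_Carnot = T_C/ΔT = 294.20/14.20 = 20.72.
Ẇ_min = Q̇/COP_Carnot = 1160/20.72 = 55.99 kW = 55990 W.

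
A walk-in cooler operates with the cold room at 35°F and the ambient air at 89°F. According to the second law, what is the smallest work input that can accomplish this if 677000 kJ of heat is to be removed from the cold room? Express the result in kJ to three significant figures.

In absolute terms T_C = 274.82 K and T_H = 304.82 K, so ΔT = 30.00 K.
The reversible limit is COP_R = T_C/ΔT = 9.161, so W_min = Q_C/COP = Q_C·ΔT/T_C.
W_min = 677000 × 30.00/274.82 = 73900 kJ.

73900 kJ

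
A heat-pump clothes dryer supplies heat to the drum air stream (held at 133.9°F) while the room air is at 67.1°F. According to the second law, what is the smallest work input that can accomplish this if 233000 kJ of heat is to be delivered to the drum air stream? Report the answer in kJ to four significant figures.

26220 kJ

In absolute terms T_C = 292.65 K and T_H = 329.76 K, so ΔT = 37.11 K.
The reversible limit is COP_HP = T_H/ΔT = 8.886, so W_min = Q_H/COP = Q_H·ΔT/T_H.
W_min = 233000 × 37.11/329.76 = 26220 kJ.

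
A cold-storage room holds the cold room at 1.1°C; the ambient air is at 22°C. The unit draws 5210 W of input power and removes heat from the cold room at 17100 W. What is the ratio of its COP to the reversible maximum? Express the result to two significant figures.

COP_actual = Q̇_C/Ẇ = 17100/5210 = 3.282.
In absolute terms T_C = 274.25 K and T_H = 295.15 K, so ΔT = 20.90 K.
COP_Carnot = T_C/ΔT = 274.25/20.90 = 13.12.
η_II = COP_actual/COP_Carnot = 3.282/13.12 = 0.2501.

0.25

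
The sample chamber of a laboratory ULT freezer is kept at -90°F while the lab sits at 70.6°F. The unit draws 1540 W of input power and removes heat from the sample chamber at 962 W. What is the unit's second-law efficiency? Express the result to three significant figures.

0.271

COP_actual = Q̇_C/Ẇ = 962.0/1540 = 0.6247.
In absolute terms T_C = 205.37 K and T_H = 294.59 K, so ΔT = 89.22 K.
COP_Carnot = T_C/ΔT = 205.37/89.22 = 2.302.
η_II = COP_actual/COP_Carnot = 0.6247/2.302 = 0.2714.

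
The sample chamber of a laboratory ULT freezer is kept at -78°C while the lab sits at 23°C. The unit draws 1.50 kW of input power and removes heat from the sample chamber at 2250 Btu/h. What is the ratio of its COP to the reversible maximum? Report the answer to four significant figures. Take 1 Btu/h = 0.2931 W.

Converting, Q̇_C = 2250 Btu/h = 0.6595 kW, so COP_actual = Q̇_C/Ẇ = 0.6595/1.500 = 0.4397.
In absolute terms T_C = 195.15 K and T_H = 296.15 K, so ΔT = 101.0 K.
COP_Carnot = T_C/ΔT = 195.15/101.0 = 1.932.
η_II = COP_actual/COP_Carnot = 0.4397/1.932 = 0.2275.

0.2275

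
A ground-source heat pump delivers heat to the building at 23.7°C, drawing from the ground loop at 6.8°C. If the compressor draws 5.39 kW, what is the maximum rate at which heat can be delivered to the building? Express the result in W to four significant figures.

In absolute terms T_C = 279.95 K and T_H = 296.85 K, so ΔT = 16.90 K.
COP_Carnot = T_H/ΔT = 296.85/16.90 = 17.57.
Q̇_max = COP_Carnot × Ẇ = 17.57 × 5.390 kW = 94.68 kW = 94680 W.

94680 W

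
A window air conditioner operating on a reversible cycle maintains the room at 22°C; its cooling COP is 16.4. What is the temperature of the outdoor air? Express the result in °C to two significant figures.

40 °C

COP_R = T_C/(T_H − T_C) gives T_H − T_C = T_C/COP.
With T_C = 295.15 K, T_H = 295.15 × (1 + 1/16.4) = 313.15 K.
Converting, 313.15 K = 40.00°C.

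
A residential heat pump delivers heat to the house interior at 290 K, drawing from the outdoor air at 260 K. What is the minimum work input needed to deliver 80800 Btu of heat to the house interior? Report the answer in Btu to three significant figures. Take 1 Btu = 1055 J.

8360 Btu

The reservoir spacing is ΔT = 290 − 260 = 30.00 K.
The reversible limit is COP_HP = T_H/ΔT = 9.667, so W_min = Q_H/COP = Q_H·ΔT/T_H.
W_min = 80800 × 30.00/290.00 = 8359 Btu.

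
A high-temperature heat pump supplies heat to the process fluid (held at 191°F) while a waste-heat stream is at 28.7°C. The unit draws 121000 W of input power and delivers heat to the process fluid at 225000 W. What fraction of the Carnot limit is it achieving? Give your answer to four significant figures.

COP_actual = Q̇_H/Ẇ = 225000/121000 = 1.860.
In absolute terms T_C = 301.85 K and T_H = 361.48 K, so ΔT = 59.63 K.
COP_Carnot = T_H/ΔT = 361.48/59.63 = 6.062.
η_II = COP_actual/COP_Carnot = 1.860/6.062 = 0.3068.

0.3068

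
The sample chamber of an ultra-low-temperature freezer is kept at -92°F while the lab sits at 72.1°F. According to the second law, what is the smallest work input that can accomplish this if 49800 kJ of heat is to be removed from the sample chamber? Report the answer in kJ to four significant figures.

22230 kJ

In absolute terms T_C = 204.26 K and T_H = 295.43 K, so ΔT = 91.17 K.
The reversible limit is COP_R = T_C/ΔT = 2.241, so W_min = Q_C/COP = Q_C·ΔT/T_C.
W_min = 49800 × 91.17/204.26 = 22230 kJ.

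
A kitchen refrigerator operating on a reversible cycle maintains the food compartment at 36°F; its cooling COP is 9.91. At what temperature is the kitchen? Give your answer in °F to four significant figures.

86.02 °F

COP_R = T_C/(T_H − T_C) gives T_H − T_C = T_C/COP.
With T_C = 275.37 K, T_H = 275.37 × (1 + 1/9.91) = 303.16 K.
Converting, 303.16 K = 86.02°F.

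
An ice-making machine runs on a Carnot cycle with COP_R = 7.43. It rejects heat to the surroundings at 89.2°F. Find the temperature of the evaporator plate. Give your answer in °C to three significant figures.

-4.39 °C

For a Carnot refrigerator COP_R = T_C/(T_H − T_C), so T_C = COP·T_H/(1 + COP).
With T_H = 304.93 K, T_C = 7.43 × 304.93/8.430 = 268.76 K.
Converting, 268.76 K = -4.39°C.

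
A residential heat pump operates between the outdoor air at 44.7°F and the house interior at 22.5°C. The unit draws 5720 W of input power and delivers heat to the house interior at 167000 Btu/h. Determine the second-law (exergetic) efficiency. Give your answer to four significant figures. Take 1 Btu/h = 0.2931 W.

Converting, Q̇_H = 167000 Btu/h = 48950 W, so COP_actual = Q̇_H/Ẇ = 48950/5720 = 8.557.
In absolute terms T_C = 280.21 K and T_H = 295.65 K, so ΔT = 15.44 K.
COP_Carnot = T_H/ΔT = 295.65/15.44 = 19.14.
η_II = COP_actual/COP_Carnot = 8.557/19.14 = 0.4470.

0.4470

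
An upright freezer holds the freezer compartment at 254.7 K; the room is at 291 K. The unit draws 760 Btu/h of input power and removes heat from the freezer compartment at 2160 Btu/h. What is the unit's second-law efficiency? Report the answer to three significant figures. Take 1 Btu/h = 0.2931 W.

COP_actual = Q̇_C/Ẇ = 2160/760.0 = 2.842.
The reservoir spacing is ΔT = 291 − 254.7 = 36.30 K.
COP_Carnot = T_C/ΔT = 254.70/36.30 = 7.017.
η_II = COP_actual/COP_Carnot = 2.842/7.017 = 0.4051.

0.405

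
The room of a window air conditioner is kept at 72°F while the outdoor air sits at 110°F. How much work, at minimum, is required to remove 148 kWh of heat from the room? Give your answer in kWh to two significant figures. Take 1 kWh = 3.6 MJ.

In absolute terms T_C = 295.37 K and T_H = 316.48 K, so ΔT = 21.11 K.
The reversible limit is COP_R = T_C/ΔT = 13.99, so W_min = Q_C/COP = Q_C·ΔT/T_C.
W_min = 148.0 × 21.11/295.37 = 10.58 kWh.

11 kWh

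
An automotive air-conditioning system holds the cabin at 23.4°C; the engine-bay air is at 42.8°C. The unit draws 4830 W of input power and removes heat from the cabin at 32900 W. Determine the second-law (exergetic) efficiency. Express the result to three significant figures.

0.446

COP_actual = Q̇_C/Ẇ = 32900/4830 = 6.812.
In absolute terms T_C = 296.55 K and T_H = 315.95 K, so ΔT = 19.40 K.
COP_Carnot = T_C/ΔT = 296.55/19.40 = 15.29.
η_II = COP_actual/COP_Carnot = 6.812/15.29 = 0.4456.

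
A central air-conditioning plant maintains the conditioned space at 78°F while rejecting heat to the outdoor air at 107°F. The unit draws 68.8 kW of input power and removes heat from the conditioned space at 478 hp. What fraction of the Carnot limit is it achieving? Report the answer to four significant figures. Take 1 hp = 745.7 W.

Converting, Q̇_C = 478.0 hp = 356.4 kW, so COP_actual = Q̇_C/Ẇ = 356.4/68.80 = 5.181.
In absolute terms T_C = 298.71 K and T_H = 314.82 K, so ΔT = 16.11 K.
COP_Carnot = T_C/ΔT = 298.71/16.11 = 18.54.
η_II = COP_actual/COP_Carnot = 5.181/18.54 = 0.2794.

0.2794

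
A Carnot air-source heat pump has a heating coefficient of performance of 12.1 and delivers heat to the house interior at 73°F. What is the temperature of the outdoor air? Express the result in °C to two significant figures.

-1.7 °C

COP_HP = T_H/(T_H − T_C) gives T_H − T_C = T_H/COP.
With T_H = 295.93 K, T_C = 295.93 × (1 − 1/12.1) = 271.47 K.
Converting, 271.47 K = -1.68°C.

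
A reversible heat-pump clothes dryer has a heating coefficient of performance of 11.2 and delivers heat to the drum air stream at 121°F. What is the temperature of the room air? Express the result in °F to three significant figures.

COP_HP = T_H/(T_H − T_C) gives T_H − T_C = T_H/COP.
With T_H = 322.59 K, T_C = 322.59 × (1 − 1/11.2) = 293.79 K.
Converting, 293.79 K = 69.15°F.

69.2 °F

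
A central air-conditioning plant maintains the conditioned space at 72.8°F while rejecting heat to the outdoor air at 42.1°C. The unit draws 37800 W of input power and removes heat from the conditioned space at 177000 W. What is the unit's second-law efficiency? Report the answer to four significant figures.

0.3076

COP_actual = Q̇_C/Ẇ = 177000/37800 = 4.683.
In absolute terms T_C = 295.82 K and T_H = 315.25 K, so ΔT = 19.43 K.
COP_Carnot = T_C/ΔT = 295.82/19.43 = 15.22.
η_II = COP_actual/COP_Carnot = 4.683/15.22 = 0.3076.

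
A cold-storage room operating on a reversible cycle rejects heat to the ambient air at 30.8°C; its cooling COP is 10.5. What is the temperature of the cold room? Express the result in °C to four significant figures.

For a Carnot refrigerator COP_R = T_C/(T_H − T_C), so T_C = COP·T_H/(1 + COP).
With T_H = 303.95 K, T_C = 10.5 × 303.95/11.50 = 277.52 K.
Converting, 277.52 K = 4.37°C.

4.370 °C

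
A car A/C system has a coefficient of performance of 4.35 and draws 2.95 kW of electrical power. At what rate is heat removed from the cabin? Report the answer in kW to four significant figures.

Q̇_C = COP × Ẇ = 4.35 × 2.950 = 12.83 kW.

12.83 kW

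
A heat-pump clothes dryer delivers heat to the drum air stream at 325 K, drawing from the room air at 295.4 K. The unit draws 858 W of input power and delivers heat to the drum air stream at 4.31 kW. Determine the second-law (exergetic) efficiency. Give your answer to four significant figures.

0.4575

Converting, Q̇_H = 4.310 kW = 4310 W, so COP_actual = Q̇_H/Ẇ = 4310/858.0 = 5.023.
The reservoir spacing is ΔT = 325 − 295.4 = 29.60 K.
COP_Carnot = T_H/ΔT = 325.00/29.60 = 10.98.
η_II = COP_actual/COP_Carnot = 5.023/10.98 = 0.4575.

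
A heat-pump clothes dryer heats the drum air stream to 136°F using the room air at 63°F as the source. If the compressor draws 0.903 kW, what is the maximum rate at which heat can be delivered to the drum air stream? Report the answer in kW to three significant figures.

7.37 kW

In absolute terms T_C = 290.37 K and T_H = 330.93 K, so ΔT = 40.56 K.
COP_Carnot = T_H/ΔT = 330.93/40.56 = 8.160.
Q̇_max = COP_Carnot × Ẇ = 8.160 × 0.9030 kW = 7.368 kW.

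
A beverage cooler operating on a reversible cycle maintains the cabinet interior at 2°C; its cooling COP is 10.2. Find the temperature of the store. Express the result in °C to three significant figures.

COP_R = T_C/(T_H − T_C) gives T_H − T_C = T_C/COP.
With T_C = 275.15 K, T_H = 275.15 × (1 + 1/10.2) = 302.13 K.
Converting, 302.13 K = 28.98°C.

29.0 °C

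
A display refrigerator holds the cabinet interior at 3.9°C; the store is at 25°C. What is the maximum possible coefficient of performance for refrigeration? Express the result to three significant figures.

13.1

In absolute terms T_C = 277.05 K and T_H = 298.15 K, so ΔT = 21.10 K.
For a reversible cycle, COP_Carnot = T_C/ΔT = 277.05/21.10 = 13.13.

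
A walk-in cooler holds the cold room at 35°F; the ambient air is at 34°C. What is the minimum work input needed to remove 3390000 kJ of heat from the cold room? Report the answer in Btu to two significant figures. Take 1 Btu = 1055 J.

In absolute terms T_C = 274.82 K and T_H = 307.15 K, so ΔT = 32.33 K.
The reversible limit is COP_R = T_C/ΔT = 8.499, so W_min = Q_C/COP = Q_C·ΔT/T_C.
W_min = 3390000 × 32.33/274.82 = 398800 kJ = 378100 Btu.

380000 Btu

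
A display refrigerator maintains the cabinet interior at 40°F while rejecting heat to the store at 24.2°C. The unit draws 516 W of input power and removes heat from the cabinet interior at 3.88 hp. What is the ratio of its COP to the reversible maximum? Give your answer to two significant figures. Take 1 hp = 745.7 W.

Converting, Q̇_C = 3.880 hp = 2893 W, so COP_actual = Q̇_C/Ẇ = 2893/516.0 = 5.607.
In absolute terms T_C = 277.59 K and T_H = 297.35 K, so ΔT = 19.76 K.
COP_Carnot = T_C/ΔT = 277.59/19.76 = 14.05.
η_II = COP_actual/COP_Carnot = 5.607/14.05 = 0.3990.

0.40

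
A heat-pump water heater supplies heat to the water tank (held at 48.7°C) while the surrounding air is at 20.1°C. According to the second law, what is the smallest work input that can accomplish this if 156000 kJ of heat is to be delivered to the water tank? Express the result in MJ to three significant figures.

In absolute terms T_C = 293.25 K and T_H = 321.85 K, so ΔT = 28.60 K.
The reversible limit is COP_HP = T_H/ΔT = 11.25, so W_min = Q_H/COP = Q_H·ΔT/T_H.
W_min = 156000 × 28.60/321.85 = 13860 kJ = 13.86 MJ.

13.9 MJ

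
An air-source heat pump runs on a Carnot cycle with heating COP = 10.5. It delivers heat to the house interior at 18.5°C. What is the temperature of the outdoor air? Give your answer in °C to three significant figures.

COP_HP = T_H/(T_H − T_C) gives T_H − T_C = T_H/COP.
With T_H = 291.65 K, T_C = 291.65 × (1 − 1/10.5) = 263.87 K.
Converting, 263.87 K = -9.28°C.

-9.28 °C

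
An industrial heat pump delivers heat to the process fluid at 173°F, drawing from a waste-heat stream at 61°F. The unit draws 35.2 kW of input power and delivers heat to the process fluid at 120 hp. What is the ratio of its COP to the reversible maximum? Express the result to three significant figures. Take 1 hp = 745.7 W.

Converting, Q̇_H = 120.0 hp = 89.48 kW, so COP_actual = Q̇_H/Ẇ = 89.48/35.20 = 2.542.
In absolute terms T_C = 289.26 K and T_H = 351.48 K, so ΔT = 62.22 K.
COP_Carnot = T_H/ΔT = 351.48/62.22 = 5.649.
η_II = COP_actual/COP_Carnot = 2.542/5.649 = 0.4500.

0.450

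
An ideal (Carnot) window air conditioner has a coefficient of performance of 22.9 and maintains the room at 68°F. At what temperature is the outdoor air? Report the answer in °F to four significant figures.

91.04 °F

COP_R = T_C/(T_H − T_C) gives T_H − T_C = T_C/COP.
With T_C = 293.15 K, T_H = 293.15 × (1 + 1/22.9) = 305.95 K.
Converting, 305.95 K = 91.04°F.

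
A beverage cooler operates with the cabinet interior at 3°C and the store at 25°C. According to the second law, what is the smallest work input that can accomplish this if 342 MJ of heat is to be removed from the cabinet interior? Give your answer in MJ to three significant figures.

27.2 MJ

In absolute terms T_C = 276.15 K and T_H = 298.15 K, so ΔT = 22.00 K.
The reversible limit is COP_R = T_C/ΔT = 12.55, so W_min = Q_C/COP = Q_C·ΔT/T_C.
W_min = 342.0 × 22.00/276.15 = 27.25 MJ.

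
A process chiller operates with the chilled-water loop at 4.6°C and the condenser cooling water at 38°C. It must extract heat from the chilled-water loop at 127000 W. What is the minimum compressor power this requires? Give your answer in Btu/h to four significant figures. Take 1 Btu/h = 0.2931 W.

52110 Btu/h

In absolute terms T_C = 277.75 K and T_H = 311.15 K, so ΔT = 33.40 K.
COP_Carnot = T_C/ΔT = 277.75/33.40 = 8.316.
Ẇ_min = Q̇/COP_Carnot = 127000/8.316 = 15270 W = 52110 Btu/h.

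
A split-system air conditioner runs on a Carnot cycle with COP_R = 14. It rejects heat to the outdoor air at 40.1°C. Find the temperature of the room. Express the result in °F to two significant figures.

For a Carnot refrigerator COP_R = T_C/(T_H − T_C), so T_C = COP·T_H/(1 + COP).
With T_H = 313.25 K, T_C = 14 × 313.25/15.00 = 292.37 K.
Converting, 292.37 K = 66.59°F.

67 °F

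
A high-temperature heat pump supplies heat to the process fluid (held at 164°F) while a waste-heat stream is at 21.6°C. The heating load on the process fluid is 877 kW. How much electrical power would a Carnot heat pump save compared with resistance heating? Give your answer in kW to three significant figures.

In absolute terms T_C = 294.75 K and T_H = 346.48 K, so ΔT = 51.73 K.
COP_Carnot = T_H/ΔT = 346.48/51.73 = 6.697.
Resistance heating needs Ẇ_res = Q̇_H = 877.0 kW; the reversible heat pump needs only Ẇ_hp = Q̇_H/COP = 130.9 kW.
Saving = 877.0 − 130.9 = 746.1 kW.

746 kW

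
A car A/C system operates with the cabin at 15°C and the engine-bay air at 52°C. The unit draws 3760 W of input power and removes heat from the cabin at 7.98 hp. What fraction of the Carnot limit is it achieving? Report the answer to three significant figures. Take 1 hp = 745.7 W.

Converting, Q̇_C = 7.980 hp = 5951 W, so COP_actual = Q̇_C/Ẇ = 5951/3760 = 1.583.
In absolute terms T_C = 288.15 K and T_H = 325.15 K, so ΔT = 37.00 K.
COP_Carnot = T_C/ΔT = 288.15/37.00 = 7.788.
η_II = COP_actual/COP_Carnot = 1.583/7.788 = 0.2032.

0.203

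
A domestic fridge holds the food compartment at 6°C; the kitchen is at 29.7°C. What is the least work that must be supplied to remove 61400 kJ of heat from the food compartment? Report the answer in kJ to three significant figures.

5210 kJ

In absolute terms T_C = 279.15 K and T_H = 302.85 K, so ΔT = 23.70 K.
The reversible limit is COP_R = T_C/ΔT = 11.78, so W_min = Q_C/COP = Q_C·ΔT/T_C.
W_min = 61400 × 23.70/279.15 = 5213 kJ.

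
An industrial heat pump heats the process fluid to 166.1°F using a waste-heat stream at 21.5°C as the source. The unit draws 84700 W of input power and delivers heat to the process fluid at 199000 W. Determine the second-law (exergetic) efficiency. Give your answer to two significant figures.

0.36

COP_actual = Q̇_H/Ẇ = 199000/84700 = 2.349.
In absolute terms T_C = 294.65 K and T_H = 347.65 K, so ΔT = 53.00 K.
COP_Carnot = T_H/ΔT = 347.65/53.00 = 6.559.
η_II = COP_actual/COP_Carnot = 2.349/6.559 = 0.3582.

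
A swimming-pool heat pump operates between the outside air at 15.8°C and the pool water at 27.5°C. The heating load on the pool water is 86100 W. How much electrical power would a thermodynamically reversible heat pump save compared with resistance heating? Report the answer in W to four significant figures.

82750 W

In absolute terms T_C = 288.95 K and T_H = 300.65 K, so ΔT = 11.70 K.
COP_Carnot = T_H/ΔT = 300.65/11.70 = 25.70.
Resistance heating needs Ẇ_res = Q̇_H = 86100 W; the reversible heat pump needs only Ẇ_hp = Q̇_H/COP = 3351 W.
Saving = 86100 − 3351 = 82750 W.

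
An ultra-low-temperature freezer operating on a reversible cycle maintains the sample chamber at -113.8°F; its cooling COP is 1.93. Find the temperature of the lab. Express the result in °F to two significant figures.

COP_R = T_C/(T_H − T_C) gives T_H − T_C = T_C/COP.
With T_C = 192.15 K, T_H = 192.15 × (1 + 1/1.93) = 291.71 K.
Converting, 291.71 K = 65.41°F.

65 °F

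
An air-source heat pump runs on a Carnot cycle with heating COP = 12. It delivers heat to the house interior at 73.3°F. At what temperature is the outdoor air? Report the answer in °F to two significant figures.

29 °F

COP_HP = T_H/(T_H − T_C) gives T_H − T_C = T_H/COP.
With T_H = 296.09 K, T_C = 296.09 × (1 − 1/12) = 271.42 K.
Converting, 271.42 K = 28.89°F.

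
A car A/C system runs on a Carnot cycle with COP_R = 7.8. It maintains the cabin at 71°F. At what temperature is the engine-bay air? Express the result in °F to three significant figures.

COP_R = T_C/(T_H − T_C) gives T_H − T_C = T_C/COP.
With T_C = 294.82 K, T_H = 294.82 × (1 + 1/7.8) = 332.61 K.
Converting, 332.61 K = 139.03°F.

139 °F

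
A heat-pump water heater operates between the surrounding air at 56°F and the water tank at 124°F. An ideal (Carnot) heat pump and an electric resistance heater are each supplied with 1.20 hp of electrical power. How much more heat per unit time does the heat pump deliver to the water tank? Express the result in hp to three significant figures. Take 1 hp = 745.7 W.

9.10 hp

In absolute terms T_C = 286.48 K and T_H = 324.26 K, so ΔT = 37.78 K.
COP_Carnot = T_H/ΔT = 324.26/37.78 = 8.583.
The heat pump delivers Q̇_H = COP × Ẇ = 10.30 hp; the resistance heater delivers Ẇ = 1.200 hp.
Extra = (COP − 1)·Ẇ = 9.100 hp.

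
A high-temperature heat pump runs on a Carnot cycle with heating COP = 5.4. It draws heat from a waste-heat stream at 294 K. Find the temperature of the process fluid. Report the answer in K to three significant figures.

COP_HP = T_H/(T_H − T_C) rearranges to T_H = COP·T_C/(COP − 1).
With T_C = 294.00 K, T_H = 5.4 × 294.00/4.400 = 360.82 K.

361 K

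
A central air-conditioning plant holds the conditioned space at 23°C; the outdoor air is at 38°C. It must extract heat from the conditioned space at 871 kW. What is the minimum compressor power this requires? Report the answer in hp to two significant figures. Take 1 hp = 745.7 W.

59 hp

In absolute terms T_C = 296.15 K and T_H = 311.15 K, so ΔT = 15.00 K.
COP_Carnot = T_C/ΔT = 296.15/15.00 = 19.74.
Ẇ_min = Q̇/COP_Carnot = 871.0/19.74 = 44.12 kW = 59.16 hp.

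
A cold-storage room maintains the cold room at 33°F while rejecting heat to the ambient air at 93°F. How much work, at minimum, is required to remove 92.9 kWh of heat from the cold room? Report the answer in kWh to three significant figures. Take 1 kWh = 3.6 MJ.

11.3 kWh

In absolute terms T_C = 273.71 K and T_H = 307.04 K, so ΔT = 33.33 K.
The reversible limit is COP_R = T_C/ΔT = 8.211, so W_min = Q_C/COP = Q_C·ΔT/T_C.
W_min = 92.90 × 33.33/273.71 = 11.31 kWh.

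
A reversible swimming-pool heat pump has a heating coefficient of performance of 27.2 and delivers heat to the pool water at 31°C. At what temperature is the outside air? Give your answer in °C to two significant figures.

COP_HP = T_H/(T_H − T_C) gives T_H − T_C = T_H/COP.
With T_H = 304.15 K, T_C = 304.15 × (1 − 1/27.2) = 292.97 K.
Converting, 292.97 K = 19.82°C.

20 °C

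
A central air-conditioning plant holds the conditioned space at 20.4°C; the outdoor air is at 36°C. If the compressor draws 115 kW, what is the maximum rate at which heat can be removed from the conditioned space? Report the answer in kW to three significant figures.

2160 kW

In absolute terms T_C = 293.55 K and T_H = 309.15 K, so ΔT = 15.60 K.
COP_Carnot = T_C/ΔT = 293.55/15.60 = 18.82.
Q̇_max = COP_Carnot × Ẇ = 18.82 × 115.0 kW = 2164 kW.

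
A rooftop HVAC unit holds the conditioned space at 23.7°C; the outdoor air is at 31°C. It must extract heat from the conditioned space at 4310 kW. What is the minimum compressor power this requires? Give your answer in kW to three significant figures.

In absolute terms T_C = 296.85 K and T_H = 304.15 K, so ΔT = 7.300 K.
COP_Carnot = T_C/ΔT = 296.85/7.300 = 40.66.
Ẇ_min = Q̇/COP_Carnot = 4310/40.66 = 106.0 kW.

106 kW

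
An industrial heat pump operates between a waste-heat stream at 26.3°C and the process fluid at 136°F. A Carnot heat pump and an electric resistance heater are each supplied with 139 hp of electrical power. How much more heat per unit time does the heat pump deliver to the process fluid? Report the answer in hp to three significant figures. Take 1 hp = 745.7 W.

In absolute terms T_C = 299.45 K and T_H = 330.93 K, so ΔT = 31.48 K.
COP_Carnot = T_H/ΔT = 330.93/31.48 = 10.51.
The heat pump delivers Q̇_H = COP × Ẇ = 1461 hp; the resistance heater delivers Ẇ = 139.0 hp.
Extra = (COP − 1)·Ẇ = 1322 hp.

1320 hp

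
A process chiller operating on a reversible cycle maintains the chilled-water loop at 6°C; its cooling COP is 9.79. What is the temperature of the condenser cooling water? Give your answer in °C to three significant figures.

34.5 °C

COP_R = T_C/(T_H − T_C) gives T_H − T_C = T_C/COP.
With T_C = 279.15 K, T_H = 279.15 × (1 + 1/9.79) = 307.66 K.
Converting, 307.66 K = 34.51°C.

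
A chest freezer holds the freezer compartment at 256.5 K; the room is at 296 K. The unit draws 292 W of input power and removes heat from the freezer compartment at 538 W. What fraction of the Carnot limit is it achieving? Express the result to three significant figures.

0.284

COP_actual = Q̇_C/Ẇ = 538.0/292.0 = 1.842.
The reservoir spacing is ΔT = 296 − 256.5 = 39.50 K.
COP_Carnot = T_C/ΔT = 256.50/39.50 = 6.494.
η_II = COP_actual/COP_Carnot = 1.842/6.494 = 0.2837.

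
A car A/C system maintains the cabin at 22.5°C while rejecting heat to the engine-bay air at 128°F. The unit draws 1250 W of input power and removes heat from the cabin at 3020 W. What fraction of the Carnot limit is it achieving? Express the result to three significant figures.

COP_actual = Q̇_C/Ẇ = 3020/1250 = 2.416.
In absolute terms T_C = 295.65 K and T_H = 326.48 K, so ΔT = 30.83 K.
COP_Carnot = T_C/ΔT = 295.65/30.83 = 9.589.
η_II = COP_actual/COP_Carnot = 2.416/9.589 = 0.2520.

0.252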